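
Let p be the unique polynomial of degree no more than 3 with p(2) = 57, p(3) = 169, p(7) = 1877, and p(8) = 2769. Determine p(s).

Write p(s) = as^3 + bs^2 + cs + d. Substituting each data point gives a linear system:
  8a + 4b + 2c + d = 57
  27a + 9b + 3c + d = 169
  343a + 49b + 7c + d = 1877
  512a + 64b + 8c + d = 2769
Solving the system yields a = 5, b = 3, c = 2, d = 1.
So p(s) = 5s³ + 3s² + 2s + 1.
Check: p(2) = 57. ✓

p(s) = 5s^3 + 3s^2 + 2s + 1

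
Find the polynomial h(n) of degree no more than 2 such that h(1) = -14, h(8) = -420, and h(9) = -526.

Using the Lagrange interpolation formula with nodes 1, 8, 9:
  L_0(n) = (n - 8)(n - 9) / 56
  L_1(n) = (n - 1)(n - 9) / -7
  L_2(n) = (n - 1)(n - 8) / 8
Then h(n) = -14·L_0(n) - 420·L_1(n) - 526·L_2(n).
Expanding and collecting terms gives h(n) = -6n^2 - 4n - 4.
Check: h(1) = -14. ✓

h(n) = -6n^2 - 4n - 4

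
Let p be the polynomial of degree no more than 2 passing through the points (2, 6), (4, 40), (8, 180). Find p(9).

230

Using the Lagrange interpolation formula with nodes 2, 4, 8:
  L_0(x) = (x - 4)(x - 8) / 12
  L_1(x) = (x - 2)(x - 8) / -8
  L_2(x) = (x - 2)(x - 4) / 24
Then p(x) = 6·L_0(x) + 40·L_1(x) + 180·L_2(x).
Expanding and collecting terms gives p(x) = 3x² - x - 4.
Evaluating at x = 9: p(9) = 230.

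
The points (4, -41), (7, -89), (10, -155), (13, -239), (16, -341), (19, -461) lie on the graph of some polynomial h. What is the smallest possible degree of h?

2

Forward differences of the values at u = 4, 7, 10, 13, 16, 19:
  h  : -41  -89  -155  -239  -341  -461
  Δ  : -48  -66  -84  -102  -120
  Δ^2: -18  -18  -18  -18
  Δ^3: 0  0  0
  Δ^4: 0  0
  Δ^5: 0
The second differences are constant (-18) and nonzero, while all higher differences vanish, so the minimal degree is 2.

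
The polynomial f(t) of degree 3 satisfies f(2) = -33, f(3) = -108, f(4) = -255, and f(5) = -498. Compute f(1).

-6

Using the Lagrange interpolation formula with nodes 2, 3, 4, 5:
  L_0(t) = (t - 3)(t - 4)(t - 5) / -6
  L_1(t) = (t - 2)(t - 4)(t - 5) / 2
  L_2(t) = (t - 2)(t - 3)(t - 5) / -2
  L_3(t) = (t - 2)(t - 3)(t - 4) / 6
Then f(t) = -33·L_0(t) - 108·L_1(t) - 255·L_2(t) - 498·L_3(t).
Expanding and collecting terms gives f(t) = -4t^3 + t - 3.
Evaluating at t = 1: f(1) = -6.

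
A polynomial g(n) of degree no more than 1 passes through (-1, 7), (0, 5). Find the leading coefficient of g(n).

Write g(n) = an + b. Substituting each data point gives a linear system:
  -a + b = 7
  b = 5
Solving the system yields a = -2, b = 5.
So g(n) = -2n + 5.
The leading coefficient is -2.

-2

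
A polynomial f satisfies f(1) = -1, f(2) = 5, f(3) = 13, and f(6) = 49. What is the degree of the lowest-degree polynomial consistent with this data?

2

Divided differences on the nodes 1, 2, 3, 6:
  order 0: -1  5  13  49
  order 1: 6  8  12
  order 2: 1  1
  order 3: 0
The order-2 divided differences are all 1 (nonzero) and every higher order vanishes, so the data lies on a polynomial of degree exactly 2.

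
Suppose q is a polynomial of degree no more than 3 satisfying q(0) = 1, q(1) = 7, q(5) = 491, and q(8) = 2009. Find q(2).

35

Using the Lagrange interpolation formula with nodes 0, 1, 5, 8:
  L_0(u) = (u - 1)(u - 5)(u - 8) / -40
  L_1(u) = u(u - 5)(u - 8) / 28
  L_2(u) = u(u - 1)(u - 8) / -60
  L_3(u) = u(u - 1)(u - 5) / 168
Then q(u) = 1·L_0(u) + 7·L_1(u) + 491·L_2(u) + 2009·L_3(u).
Expanding and collecting terms gives q(u) = 4u^3 - u^2 + 3u + 1.
Evaluating at u = 2: q(2) = 35.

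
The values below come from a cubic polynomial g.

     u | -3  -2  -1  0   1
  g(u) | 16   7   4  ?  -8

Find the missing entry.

On equispaced nodes a degree-3 polynomial has vanishing fourth forward difference, so
  g(-3) - 4·g(-2) + 6·g(-1) - 4·g(0) + g(1) = 0.
Substituting the known values and solving for g(0):
  -4·g(0) = -4
  g(0) = 1.

1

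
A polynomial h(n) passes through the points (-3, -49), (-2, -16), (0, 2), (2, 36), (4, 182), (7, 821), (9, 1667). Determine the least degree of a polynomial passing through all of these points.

Divided differences on the nodes -3, -2, 0, 2, 4, 7, 9:
  order 0: -49  -16  2  36  182  821  1667
  order 1: 33  9  17  73  213  423
  order 2: -8  2  14  28  42
  order 3: 2  2  2  2
  order 4: 0  0  0
  order 5: 0  0
  order 6: 0
The order-3 divided differences are all 2 (nonzero) and every higher order vanishes, so the data lies on a polynomial of degree exactly 3.

3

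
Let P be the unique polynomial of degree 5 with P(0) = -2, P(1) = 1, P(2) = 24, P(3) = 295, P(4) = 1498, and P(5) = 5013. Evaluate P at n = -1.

3

Using the Lagrange interpolation formula with nodes 0, 1, 2, 3, 4, 5:
  L_0(n) = (n - 1)(n - 2)(n - 3)(n - 4)(n - 5) / -120
  L_1(n) = n(n - 2)(n - 3)(n - 4)(n - 5) / 24
  L_2(n) = n(n - 1)(n - 3)(n - 4)(n - 5) / -12
  L_3(n) = n(n - 1)(n - 2)(n - 4)(n - 5) / 12
  L_4(n) = n(n - 1)(n - 2)(n - 3)(n - 5) / -24
  L_5(n) = n(n - 1)(n - 2)(n - 3)(n - 4) / 120
Then P(n) = -2·L_0(n) + 1·L_1(n) + 24·L_2(n) + 295·L_3(n) + 1498·L_4(n) + 5013·L_5(n).
Expanding and collecting terms gives P(n) = 2n⁵ - n⁴ - 6n³ + 5n² + 3n - 2.
Evaluating at n = -1: P(-1) = 3.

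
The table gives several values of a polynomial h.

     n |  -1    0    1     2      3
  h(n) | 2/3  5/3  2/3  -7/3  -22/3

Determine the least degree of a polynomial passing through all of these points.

2

Forward differences of the values at n = -1, 0, 1, 2, 3:
  h  : 2/3  5/3  2/3  -7/3  -22/3
  Δ  : 1  -1  -3  -5
  Δ^2: -2  -2  -2
  Δ^3: 0  0
  Δ^4: 0
The second differences are constant (-2) and nonzero, while all higher differences vanish, so the minimal degree is 2.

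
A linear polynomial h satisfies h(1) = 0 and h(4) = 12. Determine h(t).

h(t) = 4t - 4

Using the Lagrange interpolation formula with nodes 1, 4:
  L_0(t) = (t - 4) / -3
  L_1(t) = (t - 1) / 3
Then h(t) = 0·L_0(t) + 12·L_1(t).
Expanding and collecting terms gives h(t) = 4t - 4.
Check: h(1) = 0. ✓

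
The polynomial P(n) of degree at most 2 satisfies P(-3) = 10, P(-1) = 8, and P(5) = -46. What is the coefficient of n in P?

Write P(n) = an^2 + bn + c. Substituting each data point gives a linear system:
  9a - 3b + c = 10
  a - b + c = 8
  25a + 5b + c = -46
Solving the system yields a = -1, b = -5, c = 4.
So P(n) = -n^2 - 5n + 4.
The coefficient of n is -5.

-5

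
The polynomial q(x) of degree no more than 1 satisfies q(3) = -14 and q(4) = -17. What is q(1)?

Write q(x) = ax + b. Substituting each data point gives a linear system:
  3a + b = -14
  4a + b = -17
Solving the system yields a = -3, b = -5.
So q(x) = -3x - 5.
Then q(1) = -8.

-8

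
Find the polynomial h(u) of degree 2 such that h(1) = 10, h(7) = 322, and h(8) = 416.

Write h(u) = au^2 + bu + c. Substituting each data point gives a linear system:
  a + b + c = 10
  49a + 7b + c = 322
  64a + 8b + c = 416
Solving the system yields a = 6, b = 4, c = 0.
So h(u) = 6u² + 4u.
Check: h(1) = 10. ✓

h(u) = 6u^2 + 4u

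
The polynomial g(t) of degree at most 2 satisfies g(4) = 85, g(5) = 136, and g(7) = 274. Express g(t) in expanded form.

Write g(t) = at^2 + bt + c. Substituting each data point gives a linear system:
  16a + 4b + c = 85
  25a + 5b + c = 136
  49a + 7b + c = 274
Solving the system yields a = 6, b = -3, c = 1.
So g(t) = 6t^2 - 3t + 1.
Check: g(7) = 274. ✓

g(t) = 6t^2 - 3t + 1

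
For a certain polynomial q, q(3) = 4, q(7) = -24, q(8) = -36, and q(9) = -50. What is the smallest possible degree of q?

2

Divided differences on the nodes 3, 7, 8, 9:
  order 0: 4  -24  -36  -50
  order 1: -7  -12  -14
  order 2: -1  -1
  order 3: 0
The order-2 divided differences are all -1 (nonzero) and every higher order vanishes, so the data lies on a polynomial of degree exactly 2.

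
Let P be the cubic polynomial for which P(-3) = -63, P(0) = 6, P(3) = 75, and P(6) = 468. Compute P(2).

32

Using the Lagrange interpolation formula with nodes -3, 0, 3, 6:
  L_0(t) = t(t - 3)(t - 6) / -162
  L_1(t) = (t + 3)(t - 3)(t - 6) / 54
  L_2(t) = (t + 3)t(t - 6) / -54
  L_3(t) = (t + 3)t(t - 3) / 162
Then P(t) = -63·L_0(t) + 6·L_1(t) + 75·L_2(t) + 468·L_3(t).
Expanding and collecting terms gives P(t) = 2t^3 + 5t + 6.
Evaluating at t = 2: P(2) = 32.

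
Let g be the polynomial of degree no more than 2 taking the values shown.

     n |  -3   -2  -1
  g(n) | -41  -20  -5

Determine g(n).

g(n) = -3n^2 + 6n + 4

Write g(n) = an^2 + bn + c. Substituting each data point gives a linear system:
  9a - 3b + c = -41
  4a - 2b + c = -20
  a - b + c = -5
Solving the system yields a = -3, b = 6, c = 4.
So g(n) = -3n² + 6n + 4.
Check: g(-1) = -5. ✓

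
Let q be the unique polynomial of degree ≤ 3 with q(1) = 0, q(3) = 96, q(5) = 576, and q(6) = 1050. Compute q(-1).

0

Using the Lagrange interpolation formula with nodes 1, 3, 5, 6:
  L_0(s) = (s - 3)(s - 5)(s - 6) / -40
  L_1(s) = (s - 1)(s - 5)(s - 6) / 12
  L_2(s) = (s - 1)(s - 3)(s - 6) / -8
  L_3(s) = (s - 1)(s - 3)(s - 5) / 15
Then q(s) = 0·L_0(s) + 96·L_1(s) + 576·L_2(s) + 1050·L_3(s).
Expanding and collecting terms gives q(s) = 6s³ - 6s² - 6s + 6.
Evaluating at s = -1: q(-1) = 0.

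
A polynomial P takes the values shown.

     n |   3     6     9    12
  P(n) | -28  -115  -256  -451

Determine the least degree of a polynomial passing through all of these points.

2

Forward differences of the values at n = 3, 6, 9, 12:
  P  : -28  -115  -256  -451
  Δ  : -87  -141  -195
  Δ^2: -54  -54
  Δ^3: 0
The second differences are constant (-54) and nonzero, while all higher differences vanish, so the minimal degree is 2.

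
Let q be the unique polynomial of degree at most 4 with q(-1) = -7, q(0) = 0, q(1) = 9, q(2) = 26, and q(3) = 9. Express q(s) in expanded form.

q(s) = -2s^4 + 5s^3 + 3s^2 + 3s

Write q(s) = as^4 + bs^3 + cs^2 + ds + e. Substituting each data point gives a linear system:
  a - b + c - d + e = -7
  e = 0
  a + b + c + d + e = 9
  16a + 8b + 4c + 2d + e = 26
  81a + 27b + 9c + 3d + e = 9
Solving the system yields a = -2, b = 5, c = 3, d = 3, e = 0.
So q(s) = -2s^4 + 5s^3 + 3s^2 + 3s.
Check: q(3) = 9. ✓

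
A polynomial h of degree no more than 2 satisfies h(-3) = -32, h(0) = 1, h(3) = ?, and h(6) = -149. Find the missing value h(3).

The 3 known points determine the degree-2 polynomial uniquely.
Write h(x) = ax^2 + bx + c. Substituting each data point gives a linear system:
  9a - 3b + c = -32
  c = 1
  36a + 6b + c = -149
Solving the system yields a = -4, b = -1, c = 1.
So h(x) = -4x² - x + 1.
Then h(3) = -38.

-38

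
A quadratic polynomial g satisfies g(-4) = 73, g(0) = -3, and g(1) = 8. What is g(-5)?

Write g(u) = au^2 + bu + c. Substituting each data point gives a linear system:
  16a - 4b + c = 73
  c = -3
  a + b + c = 8
Solving the system yields a = 6, b = 5, c = -3.
So g(u) = 6u² + 5u - 3.
Then g(-5) = 122.

122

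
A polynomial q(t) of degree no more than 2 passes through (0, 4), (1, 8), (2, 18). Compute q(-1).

6

Write q(t) = at^2 + bt + c. Substituting each data point gives a linear system:
  c = 4
  a + b + c = 8
  4a + 2b + c = 18
Solving the system yields a = 3, b = 1, c = 4.
So q(t) = 3t² + t + 4.
Then q(-1) = 6.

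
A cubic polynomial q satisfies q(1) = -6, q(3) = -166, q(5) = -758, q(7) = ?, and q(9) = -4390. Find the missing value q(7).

-2070

The 4 known points determine the degree-3 polynomial uniquely.
Write q(u) = au^3 + bu^2 + cu + d. Substituting each data point gives a linear system:
  a + b + c + d = -6
  27a + 9b + 3c + d = -166
  125a + 25b + 5c + d = -758
  729a + 81b + 9c + d = -4390
Solving the system yields a = -6, b = 0, c = -2, d = 2.
So q(u) = -6u^3 - 2u + 2.
Then q(7) = -2070.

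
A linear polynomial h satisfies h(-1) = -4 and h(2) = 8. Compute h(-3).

-12

Using the Lagrange interpolation formula with nodes -1, 2:
  L_0(s) = (s - 2) / -3
  L_1(s) = (s + 1) / 3
Then h(s) = -4·L_0(s) + 8·L_1(s).
Expanding and collecting terms gives h(s) = 4s.
Evaluating at s = -3: h(-3) = -12.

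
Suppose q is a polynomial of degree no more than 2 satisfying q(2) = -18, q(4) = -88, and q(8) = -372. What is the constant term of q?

Write q(t) = at^2 + bt + c. Substituting each data point gives a linear system:
  4a + 2b + c = -18
  16a + 4b + c = -88
  64a + 8b + c = -372
Solving the system yields a = -6, b = 1, c = 4.
So q(t) = -6t² + t + 4.
The constant term is 4.

4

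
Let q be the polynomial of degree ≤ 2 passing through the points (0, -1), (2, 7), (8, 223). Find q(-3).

47

Using the Lagrange interpolation formula with nodes 0, 2, 8:
  L_0(u) = (u - 2)(u - 8) / 16
  L_1(u) = u(u - 8) / -12
  L_2(u) = u(u - 2) / 48
Then q(u) = -1·L_0(u) + 7·L_1(u) + 223·L_2(u).
Expanding and collecting terms gives q(u) = 4u^2 - 4u - 1.
Evaluating at u = -3: q(-3) = 47.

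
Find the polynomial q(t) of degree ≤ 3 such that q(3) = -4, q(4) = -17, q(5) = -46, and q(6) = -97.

q(t) = -t^3 + 4t^2 - 4t - 1

Using the Lagrange interpolation formula with nodes 3, 4, 5, 6:
  L_0(t) = (t - 4)(t - 5)(t - 6) / -6
  L_1(t) = (t - 3)(t - 5)(t - 6) / 2
  L_2(t) = (t - 3)(t - 4)(t - 6) / -2
  L_3(t) = (t - 3)(t - 4)(t - 5) / 6
Then q(t) = -4·L_0(t) - 17·L_1(t) - 46·L_2(t) - 97·L_3(t).
Expanding and collecting terms gives q(t) = -t³ + 4t² - 4t - 1.
Check: q(5) = -46. ✓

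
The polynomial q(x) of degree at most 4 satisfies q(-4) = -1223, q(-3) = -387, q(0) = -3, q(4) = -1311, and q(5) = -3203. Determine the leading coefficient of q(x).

-5

Write q(x) = ax^4 + bx^3 + cx^2 + dx + e. Substituting each data point gives a linear system:
  256a - 64b + 16c - 4d + e = -1223
  81a - 27b + 9c - 3d + e = -387
  e = -3
  256a + 64b + 16c + 4d + e = -1311
  625a + 125b + 25c + 5d + e = -3203
Solving the system yields a = -5, b = -1, c = 1, d = 5, e = -3.
So q(x) = -5x^4 - x^3 + x^2 + 5x - 3.
The leading coefficient is -5.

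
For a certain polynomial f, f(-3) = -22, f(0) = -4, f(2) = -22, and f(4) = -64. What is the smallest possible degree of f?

Divided differences on the nodes -3, 0, 2, 4:
  order 0: -22  -4  -22  -64
  order 1: 6  -9  -21
  order 2: -3  -3
  order 3: 0
The order-2 divided differences are all -3 (nonzero) and every higher order vanishes, so the data lies on a polynomial of degree exactly 2.

2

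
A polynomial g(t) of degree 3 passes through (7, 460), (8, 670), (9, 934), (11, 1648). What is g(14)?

Write g(t) = at^3 + bt^2 + ct + d. Substituting each data point gives a linear system:
  343a + 49b + 7c + d = 460
  512a + 64b + 8c + d = 670
  729a + 81b + 9c + d = 934
  1331a + 121b + 11c + d = 1648
Solving the system yields a = 1, b = 3, c = -4, d = -2.
So g(t) = t^3 + 3t^2 - 4t - 2.
Then g(14) = 3274.

3274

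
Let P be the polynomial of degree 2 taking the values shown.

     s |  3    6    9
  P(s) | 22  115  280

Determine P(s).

P(s) = 4s^2 - 5s + 1

Write P(s) = as^2 + bs + c. Substituting each data point gives a linear system:
  9a + 3b + c = 22
  36a + 6b + c = 115
  81a + 9b + c = 280
Solving the system yields a = 4, b = -5, c = 1.
So P(s) = 4s^2 - 5s + 1.
Check: P(6) = 115. ✓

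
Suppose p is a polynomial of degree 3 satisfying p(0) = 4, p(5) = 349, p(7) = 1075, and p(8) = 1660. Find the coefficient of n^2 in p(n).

-6

Write p(n) = an^3 + bn^2 + cn + d. Substituting each data point gives a linear system:
  d = 4
  125a + 25b + 5c + d = 349
  343a + 49b + 7c + d = 1075
  512a + 64b + 8c + d = 1660
Solving the system yields a = 4, b = -6, c = -1, d = 4.
So p(n) = 4n³ - 6n² - n + 4.
The coefficient of n^2 is -6.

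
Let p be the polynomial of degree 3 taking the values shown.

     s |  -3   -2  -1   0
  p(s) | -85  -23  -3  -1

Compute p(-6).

Forward differences of the values at s = -3, -2, -1, 0:
  p  : -85  -23  -3  -1
  Δ  : 62  20  2
  Δ^2: -42  -18
  Δ^3: 24
The third differences are constant, confirming degree 3.
Interpolating (Newton forward form) and evaluating at s = -6 gives p(-6) = -763.

-763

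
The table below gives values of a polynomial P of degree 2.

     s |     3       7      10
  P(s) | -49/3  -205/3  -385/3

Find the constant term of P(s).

Write P(s) = as^2 + bs + c. Substituting each data point gives a linear system:
  9a + 3b + c = -49/3
  49a + 7b + c = -205/3
  100a + 10b + c = -385/3
Solving the system yields a = -1, b = -3, c = 5/3.
So P(s) = -s^2 - 3s + 5/3.
The constant term is 5/3.

5/3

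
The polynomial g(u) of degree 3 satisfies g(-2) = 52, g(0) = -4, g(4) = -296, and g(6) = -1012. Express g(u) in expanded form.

Using the Lagrange interpolation formula with nodes -2, 0, 4, 6:
  L_0(u) = u(u - 4)(u - 6) / -96
  L_1(u) = (u + 2)(u - 4)(u - 6) / 48
  L_2(u) = (u + 2)u(u - 6) / -48
  L_3(u) = (u + 2)u(u - 4) / 96
Then g(u) = 52·L_0(u) - 4·L_1(u) - 296·L_2(u) - 1012·L_3(u).
Expanding and collecting terms gives g(u) = -5u^3 + (5/2)u^2 - 3u - 4.
Check: g(0) = -4. ✓

g(u) = -5u^3 + (5/2)u^2 - 3u - 4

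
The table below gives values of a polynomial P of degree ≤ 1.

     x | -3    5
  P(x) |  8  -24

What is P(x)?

Write P(x) = ax + b. Substituting each data point gives a linear system:
  -3a + b = 8
  5a + b = -24
Solving the system yields a = -4, b = -4.
So P(x) = -4x - 4.
Check: P(5) = -24. ✓

P(x) = -4x - 4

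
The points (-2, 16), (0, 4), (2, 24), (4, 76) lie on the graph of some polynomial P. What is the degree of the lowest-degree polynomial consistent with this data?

Forward differences of the values at t = -2, 0, 2, 4:
  P  : 16  4  24  76
  Δ  : -12  20  52
  Δ^2: 32  32
  Δ^3: 0
The second differences are constant (32) and nonzero, while all higher differences vanish, so the minimal degree is 2.

2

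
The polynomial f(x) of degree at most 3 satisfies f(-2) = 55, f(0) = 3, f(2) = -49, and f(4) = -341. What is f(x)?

f(x) = -5x^3 - 6x + 3

Write f(x) = ax^3 + bx^2 + cx + d. Substituting each data point gives a linear system:
  -8a + 4b - 2c + d = 55
  d = 3
  8a + 4b + 2c + d = -49
  64a + 16b + 4c + d = -341
Solving the system yields a = -5, b = 0, c = -6, d = 3.
So f(x) = -5x^3 - 6x + 3.
Check: f(2) = -49. ✓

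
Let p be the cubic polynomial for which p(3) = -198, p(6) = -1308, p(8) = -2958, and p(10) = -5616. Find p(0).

Write p(n) = an^3 + bn^2 + cn + d. Substituting each data point gives a linear system:
  27a + 9b + 3c + d = -198
  216a + 36b + 6c + d = -1308
  512a + 64b + 8c + d = -2958
  1000a + 100b + 10c + d = -5616
Solving the system yields a = -5, b = -6, c = -1, d = -6.
So p(n) = -5n³ - 6n² - n - 6.
Then p(0) = -6.

-6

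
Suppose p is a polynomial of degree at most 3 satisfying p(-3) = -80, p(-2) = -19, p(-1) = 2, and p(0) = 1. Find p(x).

Write p(x) = ax^3 + bx^2 + cx + d. Substituting each data point gives a linear system:
  -27a + 9b - 3c + d = -80
  -8a + 4b - 2c + d = -19
  -a + b - c + d = 2
  d = 1
Solving the system yields a = 3, b = -2, c = -6, d = 1.
So p(x) = 3x³ - 2x² - 6x + 1.
Check: p(-3) = -80. ✓

p(x) = 3x^3 - 2x^2 - 6x + 1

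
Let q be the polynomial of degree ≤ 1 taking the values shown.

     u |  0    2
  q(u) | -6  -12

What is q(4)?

Using the Lagrange interpolation formula with nodes 0, 2:
  L_0(u) = (u - 2) / -2
  L_1(u) = u / 2
Then q(u) = -6·L_0(u) - 12·L_1(u).
Expanding and collecting terms gives q(u) = -3u - 6.
Evaluating at u = 4: q(4) = -18.

-18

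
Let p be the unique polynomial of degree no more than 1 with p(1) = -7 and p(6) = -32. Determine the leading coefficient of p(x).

-5

Write p(x) = ax + b. Substituting each data point gives a linear system:
  a + b = -7
  6a + b = -32
Solving the system yields a = -5, b = -2.
So p(x) = -5x - 2.
The leading coefficient is -5.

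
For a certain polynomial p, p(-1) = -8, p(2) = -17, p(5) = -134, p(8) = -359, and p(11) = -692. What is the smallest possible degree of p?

Forward differences of the values at s = -1, 2, 5, 8, 11:
  p  : -8  -17  -134  -359  -692
  Δ  : -9  -117  -225  -333
  Δ^2: -108  -108  -108
  Δ^3: 0  0
  Δ^4: 0
The second differences are constant (-108) and nonzero, while all higher differences vanish, so the minimal degree is 2.

2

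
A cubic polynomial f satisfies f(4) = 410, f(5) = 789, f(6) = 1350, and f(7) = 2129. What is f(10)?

Using the Lagrange interpolation formula with nodes 4, 5, 6, 7:
  L_0(n) = (n - 5)(n - 6)(n - 7) / -6
  L_1(n) = (n - 4)(n - 6)(n - 7) / 2
  L_2(n) = (n - 4)(n - 5)(n - 7) / -2
  L_3(n) = (n - 4)(n - 5)(n - 6) / 6
Then f(n) = 410·L_0(n) + 789·L_1(n) + 1350·L_2(n) + 2129·L_3(n).
Expanding and collecting terms gives f(n) = 6n^3 + n^2 + 4n - 6.
Evaluating at n = 10: f(10) = 6134.

6134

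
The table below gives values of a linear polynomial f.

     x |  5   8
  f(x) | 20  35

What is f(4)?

15

Using the Lagrange interpolation formula with nodes 5, 8:
  L_0(x) = (x - 8) / -3
  L_1(x) = (x - 5) / 3
Then f(x) = 20·L_0(x) + 35·L_1(x).
Expanding and collecting terms gives f(x) = 5x - 5.
Evaluating at x = 4: f(4) = 15.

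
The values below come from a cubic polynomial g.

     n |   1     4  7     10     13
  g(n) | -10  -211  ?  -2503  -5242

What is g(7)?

The 4 known points determine the degree-3 polynomial uniquely.
Write g(n) = an^3 + bn^2 + cn + d. Substituting each data point gives a linear system:
  a + b + c + d = -10
  64a + 16b + 4c + d = -211
  1000a + 100b + 10c + d = -2503
  2197a + 169b + 13c + d = -5242
Solving the system yields a = -2, b = -5, c = 0, d = -3.
So g(n) = -2n³ - 5n² - 3.
Then g(7) = -934.

-934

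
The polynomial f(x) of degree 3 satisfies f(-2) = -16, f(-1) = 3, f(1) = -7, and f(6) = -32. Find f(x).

Write f(x) = ax^3 + bx^2 + cx + d. Substituting each data point gives a linear system:
  -8a + 4b - 2c + d = -16
  -a + b - c + d = 3
  a + b + c + d = -7
  216a + 36b + 6c + d = -32
Solving the system yields a = 1, b = -6, c = -6, d = 4.
So f(x) = x³ - 6x² - 6x + 4.
Check: f(-2) = -16. ✓

f(x) = x^3 - 6x^2 - 6x + 4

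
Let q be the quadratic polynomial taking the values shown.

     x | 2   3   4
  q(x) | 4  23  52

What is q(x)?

q(x) = 5x^2 - 6x - 4

Using the Lagrange interpolation formula with nodes 2, 3, 4:
  L_0(x) = (x - 3)(x - 4) / 2
  L_1(x) = (x - 2)(x - 4) / -1
  L_2(x) = (x - 2)(x - 3) / 2
Then q(x) = 4·L_0(x) + 23·L_1(x) + 52·L_2(x).
Expanding and collecting terms gives q(x) = 5x^2 - 6x - 4.
Check: q(4) = 52. ✓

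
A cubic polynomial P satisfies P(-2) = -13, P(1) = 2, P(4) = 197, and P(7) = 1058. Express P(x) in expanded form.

Write P(x) = ax^3 + bx^2 + cx + d. Substituting each data point gives a linear system:
  -8a + 4b - 2c + d = -13
  a + b + c + d = 2
  64a + 16b + 4c + d = 197
  343a + 49b + 7c + d = 1058
Solving the system yields a = 3, b = 1, c = -3, d = 1.
So P(x) = 3x^3 + x^2 - 3x + 1.
Check: P(7) = 1058. ✓

P(x) = 3x^3 + x^2 - 3x + 1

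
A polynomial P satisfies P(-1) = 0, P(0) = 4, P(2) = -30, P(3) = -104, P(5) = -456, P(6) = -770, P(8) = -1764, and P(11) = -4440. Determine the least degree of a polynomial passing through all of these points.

Divided differences on the nodes -1, 0, 2, 3, 5, 6, 8, 11:
  order 0: 0  4  -30  -104  -456  -770  -1764  -4440
  order 1: 4  -17  -74  -176  -314  -497  -892
  order 2: -7  -19  -34  -46  -61  -79
  order 3: -3  -3  -3  -3  -3
  order 4: 0  0  0  0
  order 5: 0  0  0
  order 6: 0  0
  order 7: 0
The order-3 divided differences are all -3 (nonzero) and every higher order vanishes, so the data lies on a polynomial of degree exactly 3.

3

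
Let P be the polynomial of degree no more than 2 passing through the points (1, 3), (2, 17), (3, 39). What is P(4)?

Write P(n) = an^2 + bn + c. Substituting each data point gives a linear system:
  a + b + c = 3
  4a + 2b + c = 17
  9a + 3b + c = 39
Solving the system yields a = 4, b = 2, c = -3.
So P(n) = 4n² + 2n - 3.
Then P(4) = 69.

69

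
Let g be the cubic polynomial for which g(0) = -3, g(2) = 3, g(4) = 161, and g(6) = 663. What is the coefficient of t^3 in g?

4

Write g(t) = at^3 + bt^2 + ct + d. Substituting each data point gives a linear system:
  d = -3
  8a + 4b + 2c + d = 3
  64a + 16b + 4c + d = 161
  216a + 36b + 6c + d = 663
Solving the system yields a = 4, b = -5, c = -3, d = -3.
So g(t) = 4t^3 - 5t^2 - 3t - 3.
The leading coefficient is 4.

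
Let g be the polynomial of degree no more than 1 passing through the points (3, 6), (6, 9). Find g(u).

g(u) = u + 3

Write g(u) = au + b. Substituting each data point gives a linear system:
  3a + b = 6
  6a + b = 9
Solving the system yields a = 1, b = 3.
So g(u) = u + 3.
Check: g(3) = 6. ✓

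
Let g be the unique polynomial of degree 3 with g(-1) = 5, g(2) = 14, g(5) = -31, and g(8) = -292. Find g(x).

Using the Lagrange interpolation formula with nodes -1, 2, 5, 8:
  L_0(x) = (x - 2)(x - 5)(x - 8) / -162
  L_1(x) = (x + 1)(x - 5)(x - 8) / 54
  L_2(x) = (x + 1)(x - 2)(x - 8) / -54
  L_3(x) = (x + 1)(x - 2)(x - 5) / 162
Then g(x) = 5·L_0(x) + 14·L_1(x) - 31·L_2(x) - 292·L_3(x).
Expanding and collecting terms gives g(x) = -x^3 + 3x^2 + 3x + 4.
Check: g(2) = 14. ✓

g(x) = -x^3 + 3x^2 + 3x + 4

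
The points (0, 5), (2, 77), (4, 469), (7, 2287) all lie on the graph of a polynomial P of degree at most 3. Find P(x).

P(x) = 6x^3 + 4x^2 + 4x + 5

Write P(x) = ax^3 + bx^2 + cx + d. Substituting each data point gives a linear system:
  d = 5
  8a + 4b + 2c + d = 77
  64a + 16b + 4c + d = 469
  343a + 49b + 7c + d = 2287
Solving the system yields a = 6, b = 4, c = 4, d = 5.
So P(x) = 6x^3 + 4x^2 + 4x + 5.
Check: P(0) = 5. ✓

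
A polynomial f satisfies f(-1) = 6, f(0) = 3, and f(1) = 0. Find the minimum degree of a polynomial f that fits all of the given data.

Forward differences of the values at s = -1, 0, 1:
  f  : 6  3  0
  Δ  : -3  -3
  Δ^2: 0
The first differences are constant (-3) and nonzero, while all higher differences vanish, so the minimal degree is 1.

1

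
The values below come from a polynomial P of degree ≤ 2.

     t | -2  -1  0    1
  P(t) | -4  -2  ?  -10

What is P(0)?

-4

The 3 known points determine the degree-2 polynomial uniquely.
Write P(t) = at^2 + bt + c. Substituting each data point gives a linear system:
  4a - 2b + c = -4
  a - b + c = -2
  a + b + c = -10
Solving the system yields a = -2, b = -4, c = -4.
So P(t) = -2t² - 4t - 4.
Then P(0) = -4.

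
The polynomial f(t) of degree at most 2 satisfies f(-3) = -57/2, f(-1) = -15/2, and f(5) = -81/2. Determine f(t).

f(t) = -2t^2 + (5/2)t - 3

Write f(t) = at^2 + bt + c. Substituting each data point gives a linear system:
  9a - 3b + c = -57/2
  a - b + c = -15/2
  25a + 5b + c = -81/2
Solving the system yields a = -2, b = 5/2, c = -3.
So f(t) = -2t^2 + (5/2)t - 3.
Check: f(-3) = -57/2. ✓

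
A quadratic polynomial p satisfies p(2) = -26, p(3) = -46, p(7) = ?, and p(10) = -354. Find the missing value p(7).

-186

The 3 known points determine the degree-2 polynomial uniquely.
Write p(u) = au^2 + bu + c. Substituting each data point gives a linear system:
  4a + 2b + c = -26
  9a + 3b + c = -46
  100a + 10b + c = -354
Solving the system yields a = -3, b = -5, c = -4.
So p(u) = -3u^2 - 5u - 4.
Then p(7) = -186.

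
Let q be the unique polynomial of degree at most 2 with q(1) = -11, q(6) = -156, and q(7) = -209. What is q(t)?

Using the Lagrange interpolation formula with nodes 1, 6, 7:
  L_0(t) = (t - 6)(t - 7) / 30
  L_1(t) = (t - 1)(t - 7) / -5
  L_2(t) = (t - 1)(t - 6) / 6
Then q(t) = -11·L_0(t) - 156·L_1(t) - 209·L_2(t).
Expanding and collecting terms gives q(t) = -4t² - t - 6.
Check: q(6) = -156. ✓

q(t) = -4t^2 - t - 6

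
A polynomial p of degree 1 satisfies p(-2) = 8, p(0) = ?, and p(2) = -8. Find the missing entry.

0

On equispaced nodes a degree-1 polynomial has vanishing second forward difference, so
  p(-2) - 2·p(0) + p(2) = 0.
Substituting the known values and solving for p(0):
  -2·p(0) = 0
  p(0) = 0.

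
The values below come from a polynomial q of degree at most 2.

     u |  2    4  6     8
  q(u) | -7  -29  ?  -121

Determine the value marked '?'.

On equispaced nodes a degree-2 polynomial has vanishing third forward difference, so
  - q(2) + 3·q(4) - 3·q(6) + q(8) = 0.
Substituting the known values and solving for q(6):
  -3·q(6) = 201
  q(6) = -67.

-67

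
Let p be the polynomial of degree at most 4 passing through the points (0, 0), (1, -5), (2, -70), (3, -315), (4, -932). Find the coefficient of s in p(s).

Write p(s) = as^4 + bs^3 + cs^2 + ds + e. Substituting each data point gives a linear system:
  e = 0
  a + b + c + d + e = -5
  16a + 8b + 4c + 2d + e = -70
  81a + 27b + 9c + 3d + e = -315
  256a + 64b + 16c + 4d + e = -932
Solving the system yields a = -3, b = -2, c = -3, d = 3, e = 0.
So p(s) = -3s^4 - 2s^3 - 3s^2 + 3s.
The coefficient of s is 3.

3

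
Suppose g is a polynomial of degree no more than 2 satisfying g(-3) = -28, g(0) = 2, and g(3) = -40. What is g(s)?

g(s) = -4s^2 - 2s + 2

Using the Lagrange interpolation formula with nodes -3, 0, 3:
  L_0(s) = s(s - 3) / 18
  L_1(s) = (s + 3)(s - 3) / -9
  L_2(s) = (s + 3)s / 18
Then g(s) = -28·L_0(s) + 2·L_1(s) - 40·L_2(s).
Expanding and collecting terms gives g(s) = -4s² - 2s + 2.
Check: g(3) = -40. ✓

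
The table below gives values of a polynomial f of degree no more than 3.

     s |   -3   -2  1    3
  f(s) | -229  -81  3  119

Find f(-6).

-1537

Using the Lagrange interpolation formula with nodes -3, -2, 1, 3:
  L_0(s) = (s + 2)(s - 1)(s - 3) / -24
  L_1(s) = (s + 3)(s - 1)(s - 3) / 15
  L_2(s) = (s + 3)(s + 2)(s - 3) / -24
  L_3(s) = (s + 3)(s + 2)(s - 1) / 60
Then f(s) = -229·L_0(s) - 81·L_1(s) + 3·L_2(s) + 119·L_3(s).
Expanding and collecting terms gives f(s) = 6s^3 - 6s^2 + 4s - 1.
Evaluating at s = -6: f(-6) = -1537.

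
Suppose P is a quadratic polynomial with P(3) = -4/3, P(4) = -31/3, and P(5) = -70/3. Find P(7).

-184/3

Forward differences of the values at u = 3, 4, 5:
  P  : -4/3  -31/3  -70/3
  Δ  : -9  -13
  Δ^2: -4
The second differences are constant, confirming degree 2.
Interpolating (Newton forward form) and evaluating at u = 7 gives P(7) = -184/3.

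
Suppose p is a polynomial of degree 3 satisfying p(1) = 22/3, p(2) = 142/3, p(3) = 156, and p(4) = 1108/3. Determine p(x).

Write p(x) = ax^3 + bx^2 + cx + d. Substituting each data point gives a linear system:
  a + b + c + d = 22/3
  8a + 4b + 2c + d = 142/3
  27a + 9b + 3c + d = 156
  64a + 16b + 4c + d = 1108/3
Solving the system yields a = 6, b = -5/3, c = 3, d = 0.
So p(x) = 6x^3 - (5/3)x^2 + 3x.
Check: p(3) = 156. ✓

p(x) = 6x^3 - (5/3)x^2 + 3x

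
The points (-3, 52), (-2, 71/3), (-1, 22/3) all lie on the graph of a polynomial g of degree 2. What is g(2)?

Using the Lagrange interpolation formula with nodes -3, -2, -1:
  L_0(t) = (t + 2)(t + 1) / 2
  L_1(t) = (t + 3)(t + 1) / -1
  L_2(t) = (t + 3)(t + 2) / 2
Then g(t) = 52·L_0(t) + 71/3·L_1(t) + 22/3·L_2(t).
Expanding and collecting terms gives g(t) = 6t² + (5/3)t + 3.
Evaluating at t = 2: g(2) = 91/3.

91/3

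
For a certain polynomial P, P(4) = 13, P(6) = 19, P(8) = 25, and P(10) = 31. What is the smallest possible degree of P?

1

Forward differences of the values at u = 4, 6, 8, 10:
  P  : 13  19  25  31
  Δ  : 6  6  6
  Δ^2: 0  0
  Δ^3: 0
The first differences are constant (6) and nonzero, while all higher differences vanish, so the minimal degree is 1.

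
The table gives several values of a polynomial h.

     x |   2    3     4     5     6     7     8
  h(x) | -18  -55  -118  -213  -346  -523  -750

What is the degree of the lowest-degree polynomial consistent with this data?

3

Forward differences of the values at x = 2, 3, 4, 5, 6, 7, 8:
  h  : -18  -55  -118  -213  -346  -523  -750
  Δ  : -37  -63  -95  -133  -177  -227
  Δ^2: -26  -32  -38  -44  -50
  Δ^3: -6  -6  -6  -6
  Δ^4: 0  0  0
  Δ^5: 0  0
  Δ^6: 0
The third differences are constant (-6) and nonzero, while all higher differences vanish, so the minimal degree is 3.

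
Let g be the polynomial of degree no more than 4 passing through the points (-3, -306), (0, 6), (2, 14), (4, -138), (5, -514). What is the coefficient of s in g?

Write g(s) = as^4 + bs^3 + cs^2 + ds + e. Substituting each data point gives a linear system:
  81a - 27b + 9c - 3d + e = -306
  e = 6
  16a + 8b + 4c + 2d + e = 14
  256a + 64b + 16c + 4d + e = -138
  625a + 125b + 25c + 5d + e = -514
Solving the system yields a = -2, b = 6, c = 0, d = -4, e = 6.
So g(s) = -2s⁴ + 6s³ - 4s + 6.
The coefficient of s is -4.

-4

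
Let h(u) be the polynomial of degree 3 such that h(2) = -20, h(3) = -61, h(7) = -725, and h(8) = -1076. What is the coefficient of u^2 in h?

-1

Write h(u) = au^3 + bu^2 + cu + d. Substituting each data point gives a linear system:
  8a + 4b + 2c + d = -20
  27a + 9b + 3c + d = -61
  343a + 49b + 7c + d = -725
  512a + 64b + 8c + d = -1076
Solving the system yields a = -2, b = -1, c = 2, d = -4.
So h(u) = -2u^3 - u^2 + 2u - 4.
The coefficient of u^2 is -1.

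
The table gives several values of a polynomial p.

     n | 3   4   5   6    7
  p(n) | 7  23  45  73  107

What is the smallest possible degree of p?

Forward differences of the values at n = 3, 4, 5, 6, 7:
  p  : 7  23  45  73  107
  Δ  : 16  22  28  34
  Δ^2: 6  6  6
  Δ^3: 0  0
  Δ^4: 0
The second differences are constant (6) and nonzero, while all higher differences vanish, so the minimal degree is 2.

2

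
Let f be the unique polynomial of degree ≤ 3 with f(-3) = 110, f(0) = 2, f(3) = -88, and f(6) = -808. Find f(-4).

262

Write f(x) = ax^3 + bx^2 + cx + d. Substituting each data point gives a linear system:
  -27a + 9b - 3c + d = 110
  d = 2
  27a + 9b + 3c + d = -88
  216a + 36b + 6c + d = -808
Solving the system yields a = -4, b = 1, c = 3, d = 2.
So f(x) = -4x³ + x² + 3x + 2.
Then f(-4) = 262.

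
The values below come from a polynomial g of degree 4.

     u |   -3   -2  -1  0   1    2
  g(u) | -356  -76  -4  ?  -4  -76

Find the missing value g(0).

4

The 5 known points determine the degree-4 polynomial uniquely.
Write g(u) = au^4 + bu^3 + cu^2 + du + e. Substituting each data point gives a linear system:
  81a - 27b + 9c - 3d + e = -356
  16a - 8b + 4c - 2d + e = -76
  a - b + c - d + e = -4
  a + b + c + d + e = -4
  16a + 8b + 4c + 2d + e = -76
Solving the system yields a = -4, b = 0, c = -4, d = 0, e = 4.
So g(u) = -4u^4 - 4u^2 + 4.
Then g(0) = 4.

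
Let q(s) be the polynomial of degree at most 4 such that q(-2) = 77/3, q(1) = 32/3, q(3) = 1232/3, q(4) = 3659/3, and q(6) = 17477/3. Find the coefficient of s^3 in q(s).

Write q(s) = as^4 + bs^3 + cs^2 + ds + e. Substituting each data point gives a linear system:
  16a - 8b + 4c - 2d + e = 77/3
  a + b + c + d + e = 32/3
  81a + 27b + 9c + 3d + e = 1232/3
  256a + 64b + 16c + 4d + e = 3659/3
  1296a + 216b + 36c + 6d + e = 17477/3
Solving the system yields a = 4, b = 3, c = -1, d = 5, e = -1/3.
So q(s) = 4s^4 + 3s^3 - s^2 + 5s - 1/3.
The coefficient of s^3 is 3.

3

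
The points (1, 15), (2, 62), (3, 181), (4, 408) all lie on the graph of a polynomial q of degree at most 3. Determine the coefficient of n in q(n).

Write q(n) = an^3 + bn^2 + cn + d. Substituting each data point gives a linear system:
  a + b + c + d = 15
  8a + 4b + 2c + d = 62
  27a + 9b + 3c + d = 181
  64a + 16b + 4c + d = 408
Solving the system yields a = 6, b = 0, c = 5, d = 4.
So q(n) = 6n³ + 5n + 4.
The coefficient of n is 5.

5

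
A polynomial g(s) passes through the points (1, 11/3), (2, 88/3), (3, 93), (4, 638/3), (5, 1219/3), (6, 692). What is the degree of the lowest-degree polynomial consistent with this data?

3

Forward differences of the values at s = 1, 2, 3, 4, 5, 6:
  g  : 11/3  88/3  93  638/3  1219/3  692
  Δ  : 77/3  191/3  359/3  581/3  857/3
  Δ^2: 38  56  74  92
  Δ^3: 18  18  18
  Δ^4: 0  0
  Δ^5: 0
The third differences are constant (18) and nonzero, while all higher differences vanish, so the minimal degree is 3.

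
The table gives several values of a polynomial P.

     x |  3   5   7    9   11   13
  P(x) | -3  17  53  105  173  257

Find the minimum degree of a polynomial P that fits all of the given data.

2

Forward differences of the values at x = 3, 5, 7, 9, 11, 13:
  P  : -3  17  53  105  173  257
  Δ  : 20  36  52  68  84
  Δ^2: 16  16  16  16
  Δ^3: 0  0  0
  Δ^4: 0  0
  Δ^5: 0
The second differences are constant (16) and nonzero, while all higher differences vanish, so the minimal degree is 2.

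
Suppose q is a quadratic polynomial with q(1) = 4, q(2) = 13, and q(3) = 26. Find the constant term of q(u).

Write q(u) = au^2 + bu + c. Substituting each data point gives a linear system:
  a + b + c = 4
  4a + 2b + c = 13
  9a + 3b + c = 26
Solving the system yields a = 2, b = 3, c = -1.
So q(u) = 2u^2 + 3u - 1.
The constant term is -1.

-1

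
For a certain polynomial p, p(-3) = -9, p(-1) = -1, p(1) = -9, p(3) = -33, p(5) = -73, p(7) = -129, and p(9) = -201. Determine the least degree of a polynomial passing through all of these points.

2

Forward differences of the values at x = -3, -1, 1, 3, 5, 7, 9:
  p  : -9  -1  -9  -33  -73  -129  -201
  Δ  : 8  -8  -24  -40  -56  -72
  Δ^2: -16  -16  -16  -16  -16
  Δ^3: 0  0  0  0
  Δ^4: 0  0  0
  Δ^5: 0  0
  Δ^6: 0
The second differences are constant (-16) and nonzero, while all higher differences vanish, so the minimal degree is 2.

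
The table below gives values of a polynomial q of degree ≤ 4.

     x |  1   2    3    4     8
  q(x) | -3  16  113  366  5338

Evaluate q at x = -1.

1

Using the Lagrange interpolation formula with nodes 1, 2, 3, 4, 8:
  L_0(x) = (x - 2)(x - 3)(x - 4)(x - 8) / 42
  L_1(x) = (x - 1)(x - 3)(x - 4)(x - 8) / -12
  L_2(x) = (x - 1)(x - 2)(x - 4)(x - 8) / 10
  L_3(x) = (x - 1)(x - 2)(x - 3)(x - 8) / -24
  L_4(x) = (x - 1)(x - 2)(x - 3)(x - 4) / 840
Then q(x) = -3·L_0(x) + 16·L_1(x) + 113·L_2(x) + 366·L_3(x) + 5338·L_4(x).
Expanding and collecting terms gives q(x) = x^4 + 3x^3 - 4x^2 - 5x + 2.
Evaluating at x = -1: q(-1) = 1.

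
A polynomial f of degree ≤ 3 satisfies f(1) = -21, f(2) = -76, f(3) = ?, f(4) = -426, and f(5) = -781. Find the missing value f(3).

-201

The 4 known points determine the degree-3 polynomial uniquely.
Write f(n) = an^3 + bn^2 + cn + d. Substituting each data point gives a linear system:
  a + b + c + d = -21
  8a + 4b + 2c + d = -76
  64a + 16b + 4c + d = -426
  125a + 25b + 5c + d = -781
Solving the system yields a = -5, b = -5, c = -5, d = -6.
So f(n) = -5n^3 - 5n^2 - 5n - 6.
Then f(3) = -201.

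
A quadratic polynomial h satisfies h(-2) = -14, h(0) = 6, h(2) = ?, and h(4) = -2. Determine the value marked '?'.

10

On equispaced nodes a degree-2 polynomial has vanishing third forward difference, so
  - h(-2) + 3·h(0) - 3·h(2) + h(4) = 0.
Substituting the known values and solving for h(2):
  -3·h(2) = -30
  h(2) = 10.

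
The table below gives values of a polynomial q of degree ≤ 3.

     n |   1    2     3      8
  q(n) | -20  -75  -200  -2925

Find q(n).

Write q(n) = an^3 + bn^2 + cn + d. Substituting each data point gives a linear system:
  a + b + c + d = -20
  8a + 4b + 2c + d = -75
  27a + 9b + 3c + d = -200
  512a + 64b + 8c + d = -2925
Solving the system yields a = -5, b = -5, c = -5, d = -5.
So q(n) = -5n^3 - 5n^2 - 5n - 5.
Check: q(2) = -75. ✓

q(n) = -5n^3 - 5n^2 - 5n - 5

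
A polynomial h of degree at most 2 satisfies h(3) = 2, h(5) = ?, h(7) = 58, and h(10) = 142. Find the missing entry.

The 3 known points determine the degree-2 polynomial uniquely.
Write h(u) = au^2 + bu + c. Substituting each data point gives a linear system:
  9a + 3b + c = 2
  49a + 7b + c = 58
  100a + 10b + c = 142
Solving the system yields a = 2, b = -6, c = 2.
So h(u) = 2u^2 - 6u + 2.
Then h(5) = 22.

22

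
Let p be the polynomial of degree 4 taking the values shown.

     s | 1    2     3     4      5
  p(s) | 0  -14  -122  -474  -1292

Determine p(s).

Write p(s) = as^4 + bs^3 + cs^2 + ds + e. Substituting each data point gives a linear system:
  a + b + c + d + e = 0
  16a + 8b + 4c + 2d + e = -14
  81a + 27b + 9c + 3d + e = -122
  256a + 64b + 16c + 4d + e = -474
  625a + 125b + 25c + 5d + e = -1292
Solving the system yields a = -3, b = 5, c = -2, d = 2, e = -2.
So p(s) = -3s⁴ + 5s³ - 2s² + 2s - 2.
Check: p(4) = -474. ✓

p(s) = -3s^4 + 5s^3 - 2s^2 + 2s - 2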